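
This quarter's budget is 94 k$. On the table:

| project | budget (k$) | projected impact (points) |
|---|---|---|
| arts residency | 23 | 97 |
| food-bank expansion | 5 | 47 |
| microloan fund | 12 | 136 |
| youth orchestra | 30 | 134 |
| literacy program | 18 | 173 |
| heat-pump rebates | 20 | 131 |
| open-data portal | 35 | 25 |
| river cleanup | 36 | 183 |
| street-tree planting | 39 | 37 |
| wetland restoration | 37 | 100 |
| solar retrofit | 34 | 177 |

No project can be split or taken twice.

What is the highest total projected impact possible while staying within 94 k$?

By projected impact per k$: microloan fund 11.33, literacy program 9.61, food-bank expansion 9.40 lead.
Filling by ratio: food-bank expansion + microloan fund + literacy program + heat-pump rebates + solar retrofit for 664, with 5 k$ left unused.
Dropping solar retrofit frees 34 k$; slotting in river cleanup (36 k$) lifts the total to 670 at 91 k$.
Runner-up food-bank expansion + microloan fund + literacy program + heat-pump rebates + solar retrofit tops out at 664.

670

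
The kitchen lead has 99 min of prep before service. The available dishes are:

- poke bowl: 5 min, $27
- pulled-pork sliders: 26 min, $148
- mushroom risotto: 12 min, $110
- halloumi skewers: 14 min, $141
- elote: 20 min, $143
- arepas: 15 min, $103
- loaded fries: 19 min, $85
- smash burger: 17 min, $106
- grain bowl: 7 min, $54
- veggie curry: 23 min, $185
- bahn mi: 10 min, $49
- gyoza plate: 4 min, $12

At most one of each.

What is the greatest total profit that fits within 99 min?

By profit per min: halloumi skewers 10.07, mushroom risotto 9.17, veggie curry 8.04 lead.
Greedy by ratio would take poke bowl + mushroom risotto + halloumi skewers + elote + arepas + grain bowl + veggie curry: 96 min used, total 763.
Replace arepas with smash burger: the trade gains 3 net, giving 766 at 98 min.

766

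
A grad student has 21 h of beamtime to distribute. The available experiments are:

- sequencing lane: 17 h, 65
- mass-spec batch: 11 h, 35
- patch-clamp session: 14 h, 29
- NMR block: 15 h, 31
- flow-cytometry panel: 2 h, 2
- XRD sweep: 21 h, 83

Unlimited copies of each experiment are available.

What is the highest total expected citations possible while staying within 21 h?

Best packing: XRD sweep — 21 h, 83 total.

83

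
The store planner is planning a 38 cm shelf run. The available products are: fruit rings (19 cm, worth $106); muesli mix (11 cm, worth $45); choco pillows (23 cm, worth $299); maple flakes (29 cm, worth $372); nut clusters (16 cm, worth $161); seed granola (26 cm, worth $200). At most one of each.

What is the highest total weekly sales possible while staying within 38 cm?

372

The ratio heuristic lands on muesli mix + choco pillows (344) but leaves 4 cm idle.
Replace muesli mix and choco pillows with maple flakes: the trade gains 28 net, giving 372 at 29 cm.
That's the maximum — no swap from here does better than 372.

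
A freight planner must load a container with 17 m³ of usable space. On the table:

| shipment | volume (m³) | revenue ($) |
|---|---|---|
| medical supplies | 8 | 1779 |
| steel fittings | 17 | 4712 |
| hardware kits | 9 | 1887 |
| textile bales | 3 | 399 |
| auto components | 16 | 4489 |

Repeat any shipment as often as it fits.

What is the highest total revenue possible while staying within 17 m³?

4712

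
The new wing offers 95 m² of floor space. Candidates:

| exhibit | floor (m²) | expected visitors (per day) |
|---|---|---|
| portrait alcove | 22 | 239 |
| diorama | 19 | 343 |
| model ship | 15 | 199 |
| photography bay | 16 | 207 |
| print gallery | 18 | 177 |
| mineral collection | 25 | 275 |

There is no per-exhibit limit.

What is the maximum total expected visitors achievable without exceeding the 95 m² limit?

1715

Ranking by ratio (expected visitors/m²): diorama 18.05, model ship 13.27, photography bay 12.94, mineral collection 11.00.
The ratio ordering already packs tightly: 5×diorama, 95 m², 1715.
That's the maximum — no swap from here does better than 1715.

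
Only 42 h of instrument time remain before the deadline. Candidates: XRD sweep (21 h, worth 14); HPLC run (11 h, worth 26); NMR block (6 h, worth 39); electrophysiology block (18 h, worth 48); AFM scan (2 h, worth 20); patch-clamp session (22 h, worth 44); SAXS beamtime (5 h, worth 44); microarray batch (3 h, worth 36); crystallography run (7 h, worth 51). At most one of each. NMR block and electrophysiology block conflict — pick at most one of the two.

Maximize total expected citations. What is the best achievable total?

HPLC run + NMR block + AFM scan + SAXS beamtime + microarray batch + crystallography run uses 34 of the 42 h and totals 216.

216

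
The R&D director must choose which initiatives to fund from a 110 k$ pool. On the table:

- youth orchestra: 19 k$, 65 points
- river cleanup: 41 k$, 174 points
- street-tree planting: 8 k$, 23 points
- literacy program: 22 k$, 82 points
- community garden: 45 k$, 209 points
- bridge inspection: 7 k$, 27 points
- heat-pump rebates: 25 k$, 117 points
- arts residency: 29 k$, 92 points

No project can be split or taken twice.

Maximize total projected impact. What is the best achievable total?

Filling by ratio: street-tree planting + literacy program + community garden + bridge inspection + heat-pump rebates for 458, with 3 k$ left unused.
Dropping street-tree planting and bridge inspection and heat-pump rebates frees 40 k$; slotting in river cleanup (41 k$) lifts the total to 465 at 108 k$.
The closest alternative, street-tree planting + literacy program + community garden + bridge inspection + heat-pump rebates, reaches only 458.

465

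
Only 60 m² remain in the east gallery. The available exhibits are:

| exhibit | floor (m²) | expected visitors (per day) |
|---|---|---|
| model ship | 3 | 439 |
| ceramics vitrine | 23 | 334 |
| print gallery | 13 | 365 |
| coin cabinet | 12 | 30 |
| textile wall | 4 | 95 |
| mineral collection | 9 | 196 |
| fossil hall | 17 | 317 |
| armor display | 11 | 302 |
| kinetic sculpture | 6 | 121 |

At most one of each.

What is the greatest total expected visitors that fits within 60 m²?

1740

Taking the top-ratio exhibits first gives model ship + print gallery + coin cabinet + textile wall + mineral collection + armor display + kinetic sculpture for 1548 (58 m²).
Dropping coin cabinet and textile wall frees 16 m²; slotting in fossil hall (17 m²) lifts the total to 1740 at 59 m².
Runner-up model ship + print gallery + textile wall + mineral collection + fossil hall + armor display tops out at 1714.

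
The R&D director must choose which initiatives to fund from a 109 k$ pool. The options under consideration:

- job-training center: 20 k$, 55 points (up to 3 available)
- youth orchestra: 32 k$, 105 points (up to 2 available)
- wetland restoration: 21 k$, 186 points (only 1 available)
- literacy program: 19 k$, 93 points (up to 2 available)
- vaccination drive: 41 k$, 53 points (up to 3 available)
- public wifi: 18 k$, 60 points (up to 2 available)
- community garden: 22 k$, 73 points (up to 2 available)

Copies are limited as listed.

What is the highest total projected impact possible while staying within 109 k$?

Greedy by ratio would take wetland restoration + 2×literacy program + 2×public wifi: 95 k$ used, total 492.
Dropping public wifi frees 18 k$; slotting in youth orchestra (32 k$) lifts the total to 537 at 109 k$.
Nothing else within 109 k$ beats 537.

537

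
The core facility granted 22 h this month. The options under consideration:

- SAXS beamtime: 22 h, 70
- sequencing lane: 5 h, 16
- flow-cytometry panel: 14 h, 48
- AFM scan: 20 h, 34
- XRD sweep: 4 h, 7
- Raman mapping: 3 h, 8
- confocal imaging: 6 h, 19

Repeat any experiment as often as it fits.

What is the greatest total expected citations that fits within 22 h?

72

Ranking by ratio (expected citations/h): flow-cytometry panel 3.43, sequencing lane 3.20, SAXS beamtime 3.18, confocal imaging 3.17.
Sequencing lane + flow-cytometry panel + Raman mapping uses 22 of the 22 h and totals 72.
Every other selection either busts 22 h or fails to beat 72.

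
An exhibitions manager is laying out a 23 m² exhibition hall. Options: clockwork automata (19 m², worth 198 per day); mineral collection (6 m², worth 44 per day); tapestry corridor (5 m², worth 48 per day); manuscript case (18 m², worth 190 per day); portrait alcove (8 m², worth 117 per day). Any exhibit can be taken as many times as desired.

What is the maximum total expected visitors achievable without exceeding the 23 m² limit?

Taking tapestry corridor + 2×portrait alcove: 21 m² used, 282 in expected visitors.
No other feasible combination exceeds 282.

282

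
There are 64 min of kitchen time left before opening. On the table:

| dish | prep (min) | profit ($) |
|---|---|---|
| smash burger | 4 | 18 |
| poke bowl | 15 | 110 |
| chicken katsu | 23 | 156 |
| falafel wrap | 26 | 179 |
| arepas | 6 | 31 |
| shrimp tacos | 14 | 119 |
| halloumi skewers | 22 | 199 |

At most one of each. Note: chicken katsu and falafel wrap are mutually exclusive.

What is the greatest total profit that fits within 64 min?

Filling by ratio: smash burger + poke bowl + arepas + shrimp tacos + halloumi skewers for 477, with 3 min left unused.
Replace smash burger and poke bowl and arepas with falafel wrap: the trade gains 20 net, giving 497 at 62 min.
An exhaustive check of the 128 subsets confirms 497.

497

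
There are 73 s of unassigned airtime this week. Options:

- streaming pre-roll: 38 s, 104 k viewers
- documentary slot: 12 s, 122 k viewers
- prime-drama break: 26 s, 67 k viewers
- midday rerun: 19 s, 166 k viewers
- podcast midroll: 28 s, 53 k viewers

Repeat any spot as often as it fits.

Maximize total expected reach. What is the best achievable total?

Density check — documentary slot 10.17, midday rerun 8.74, streaming pre-roll 2.74, prime-drama break 2.58 are the best per s.
6×documentary slot uses 72 of the 73 s and totals 732.
Every other selection either busts 73 s or fails to beat 732.

732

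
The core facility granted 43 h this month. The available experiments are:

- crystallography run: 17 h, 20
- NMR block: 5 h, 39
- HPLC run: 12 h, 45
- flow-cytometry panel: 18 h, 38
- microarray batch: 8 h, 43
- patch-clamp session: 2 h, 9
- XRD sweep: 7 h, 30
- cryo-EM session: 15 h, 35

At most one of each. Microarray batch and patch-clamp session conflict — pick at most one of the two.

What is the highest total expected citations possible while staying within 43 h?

165

Best packing: NMR block + HPLC run + flow-cytometry panel + microarray batch — 43 h, 165 total.
The closest alternative, NMR block + HPLC run + microarray batch + cryo-EM session, reaches only 162.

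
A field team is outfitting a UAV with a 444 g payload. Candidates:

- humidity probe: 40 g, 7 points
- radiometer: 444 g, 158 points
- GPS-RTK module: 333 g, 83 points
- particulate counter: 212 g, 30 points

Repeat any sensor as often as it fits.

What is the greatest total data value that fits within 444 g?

158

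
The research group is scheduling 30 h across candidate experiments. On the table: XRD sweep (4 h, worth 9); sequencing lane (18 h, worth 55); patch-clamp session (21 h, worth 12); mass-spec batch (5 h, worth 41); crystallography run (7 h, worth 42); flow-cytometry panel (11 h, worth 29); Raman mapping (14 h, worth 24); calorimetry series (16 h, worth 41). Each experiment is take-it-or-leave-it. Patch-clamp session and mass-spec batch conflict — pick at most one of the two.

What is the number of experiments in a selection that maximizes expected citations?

Optimal total is 138.
For example sequencing lane + mass-spec batch + crystallography run achieves it, using 30 h.
All optima have 3 experiments.

3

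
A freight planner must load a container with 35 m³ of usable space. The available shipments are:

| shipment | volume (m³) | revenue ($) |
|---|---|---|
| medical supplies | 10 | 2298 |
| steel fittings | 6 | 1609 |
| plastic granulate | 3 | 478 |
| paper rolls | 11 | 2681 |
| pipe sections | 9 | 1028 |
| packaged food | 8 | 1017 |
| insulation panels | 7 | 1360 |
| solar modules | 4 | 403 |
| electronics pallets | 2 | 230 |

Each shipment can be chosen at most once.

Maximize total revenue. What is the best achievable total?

Medical supplies + steel fittings + paper rolls + insulation panels uses 34 of the 35 m³ and totals 7948.
Nothing else within 35 m³ beats 7948.

7948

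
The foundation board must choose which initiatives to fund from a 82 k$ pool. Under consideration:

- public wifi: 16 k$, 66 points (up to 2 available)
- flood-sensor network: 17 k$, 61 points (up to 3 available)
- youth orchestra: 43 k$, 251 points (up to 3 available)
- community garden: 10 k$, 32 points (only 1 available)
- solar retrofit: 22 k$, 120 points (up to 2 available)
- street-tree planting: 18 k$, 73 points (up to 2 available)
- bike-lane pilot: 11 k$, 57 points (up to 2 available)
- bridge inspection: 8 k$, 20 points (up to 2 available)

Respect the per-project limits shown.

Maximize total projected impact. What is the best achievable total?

The ratio heuristic lands on youth orchestra + solar retrofit + bike-lane pilot (428) but leaves 6 k$ idle.
Dropping bike-lane pilot frees 11 k$; slotting in public wifi (16 k$) lifts the total to 437 at 81 k$.
Nothing else within 82 k$ beats 437.

437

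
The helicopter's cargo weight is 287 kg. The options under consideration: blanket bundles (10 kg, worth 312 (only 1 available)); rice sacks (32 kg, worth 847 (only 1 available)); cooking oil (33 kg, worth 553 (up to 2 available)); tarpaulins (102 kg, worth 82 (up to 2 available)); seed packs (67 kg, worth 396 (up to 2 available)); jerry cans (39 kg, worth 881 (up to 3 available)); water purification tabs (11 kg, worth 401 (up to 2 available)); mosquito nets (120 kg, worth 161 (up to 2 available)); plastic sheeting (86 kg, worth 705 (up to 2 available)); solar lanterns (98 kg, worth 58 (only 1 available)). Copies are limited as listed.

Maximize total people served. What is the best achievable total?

5710

Best packing: blanket bundles + rice sacks + 2×cooking oil + 3×jerry cans + 2×water purification tabs — 247 kg, 5710 total.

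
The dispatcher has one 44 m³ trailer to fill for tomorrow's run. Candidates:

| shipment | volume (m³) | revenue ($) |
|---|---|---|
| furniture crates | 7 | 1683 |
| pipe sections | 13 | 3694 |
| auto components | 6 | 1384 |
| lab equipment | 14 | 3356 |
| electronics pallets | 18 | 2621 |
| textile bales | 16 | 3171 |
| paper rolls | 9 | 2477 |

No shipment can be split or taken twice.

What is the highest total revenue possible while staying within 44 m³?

11210

Ranking by ratio (revenue/m³): pipe sections 284.15, paper rolls 275.22, furniture crates 240.43.
Best packing: furniture crates + pipe sections + lab equipment + paper rolls — 43 m³, 11210 total.
Next best is pipe sections + auto components + lab equipment + paper rolls at 10911 (42 m³) — short by 299.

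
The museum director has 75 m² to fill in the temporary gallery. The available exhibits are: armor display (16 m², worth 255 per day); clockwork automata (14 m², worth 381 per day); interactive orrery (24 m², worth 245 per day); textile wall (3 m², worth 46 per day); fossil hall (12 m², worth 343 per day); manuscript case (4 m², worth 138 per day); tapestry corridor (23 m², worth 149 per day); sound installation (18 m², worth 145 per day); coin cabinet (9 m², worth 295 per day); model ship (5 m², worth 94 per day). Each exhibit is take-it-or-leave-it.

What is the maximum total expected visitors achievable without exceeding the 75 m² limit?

1557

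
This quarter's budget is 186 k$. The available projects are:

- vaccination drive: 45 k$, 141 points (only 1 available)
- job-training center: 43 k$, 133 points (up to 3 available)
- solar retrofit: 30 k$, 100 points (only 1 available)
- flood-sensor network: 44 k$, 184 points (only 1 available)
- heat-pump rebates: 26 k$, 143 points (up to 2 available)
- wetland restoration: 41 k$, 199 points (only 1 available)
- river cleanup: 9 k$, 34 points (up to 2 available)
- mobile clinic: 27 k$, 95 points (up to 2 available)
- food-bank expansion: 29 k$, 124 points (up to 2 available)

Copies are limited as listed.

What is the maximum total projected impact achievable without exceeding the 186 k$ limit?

861

A density-first pass picks 2×heat-pump rebates + wetland restoration + 2×river cleanup + 2×food-bank expansion — 801 at 169 k$.
Dropping food-bank expansion frees 29 k$; slotting in flood-sensor network (44 k$) lifts the total to 861 at 184 k$.
Every other selection either busts 186 k$ or exceeds an availability limit or fails to beat 861.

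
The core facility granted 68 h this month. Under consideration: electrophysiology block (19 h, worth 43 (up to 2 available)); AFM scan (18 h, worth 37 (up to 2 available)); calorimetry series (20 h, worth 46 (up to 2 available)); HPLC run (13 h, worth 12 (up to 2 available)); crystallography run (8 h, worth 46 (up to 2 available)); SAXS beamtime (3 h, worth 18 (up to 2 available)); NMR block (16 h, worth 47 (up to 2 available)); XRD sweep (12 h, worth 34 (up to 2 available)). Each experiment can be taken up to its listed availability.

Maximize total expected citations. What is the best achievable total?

256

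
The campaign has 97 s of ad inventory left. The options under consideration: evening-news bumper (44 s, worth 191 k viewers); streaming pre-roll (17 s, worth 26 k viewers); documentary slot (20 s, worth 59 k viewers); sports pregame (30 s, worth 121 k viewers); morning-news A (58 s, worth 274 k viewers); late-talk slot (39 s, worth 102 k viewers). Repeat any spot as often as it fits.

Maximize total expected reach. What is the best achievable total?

395

Taking sports pregame + morning-news A: 88 s used, 395 in expected reach.
Every other selection either busts 97 s or fails to beat 395.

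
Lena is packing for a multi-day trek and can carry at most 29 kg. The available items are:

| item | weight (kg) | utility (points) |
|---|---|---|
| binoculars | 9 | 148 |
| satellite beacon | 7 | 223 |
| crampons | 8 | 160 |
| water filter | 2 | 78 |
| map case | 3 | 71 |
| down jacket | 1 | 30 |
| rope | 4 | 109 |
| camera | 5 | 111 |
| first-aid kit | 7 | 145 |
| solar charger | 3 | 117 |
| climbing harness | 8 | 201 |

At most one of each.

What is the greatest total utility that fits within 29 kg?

Greedy by ratio would take satellite beacon + water filter + map case + down jacket + rope + solar charger + climbing harness: 28 kg used, total 829.
Replace map case and down jacket with camera: the trade gains 10 net, giving 839 at 29 kg.
Runner-up satellite beacon + water filter + map case + down jacket + camera + solar charger + climbing harness tops out at 831.

839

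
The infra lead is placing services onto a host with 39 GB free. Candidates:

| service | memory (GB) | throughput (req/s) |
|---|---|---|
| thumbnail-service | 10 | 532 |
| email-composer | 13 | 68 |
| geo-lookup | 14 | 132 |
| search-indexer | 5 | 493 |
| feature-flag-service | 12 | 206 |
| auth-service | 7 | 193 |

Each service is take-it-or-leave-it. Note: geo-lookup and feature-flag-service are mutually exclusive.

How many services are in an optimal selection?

4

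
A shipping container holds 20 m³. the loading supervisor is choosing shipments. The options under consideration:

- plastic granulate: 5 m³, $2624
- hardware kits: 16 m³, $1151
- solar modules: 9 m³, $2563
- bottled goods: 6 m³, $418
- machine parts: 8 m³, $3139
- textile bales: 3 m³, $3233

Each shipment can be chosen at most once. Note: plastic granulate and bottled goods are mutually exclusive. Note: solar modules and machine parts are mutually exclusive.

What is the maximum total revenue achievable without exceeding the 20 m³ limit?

Plastic granulate + machine parts + textile bales uses 16 of the 20 m³ and totals 8996.
The closest alternative, plastic granulate + solar modules + textile bales, reaches only 8420.

8996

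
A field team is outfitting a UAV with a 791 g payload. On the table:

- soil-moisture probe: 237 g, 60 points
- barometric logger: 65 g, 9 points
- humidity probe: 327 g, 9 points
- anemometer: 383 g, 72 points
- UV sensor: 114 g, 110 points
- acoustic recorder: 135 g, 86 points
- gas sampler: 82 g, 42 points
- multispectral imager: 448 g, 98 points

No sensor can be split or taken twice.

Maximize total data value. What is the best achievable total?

A density-first pass picks soil-moisture probe + barometric logger + UV sensor + acoustic recorder + gas sampler — 307 at 633 g.
Dropping soil-moisture probe and barometric logger frees 302 g; slotting in multispectral imager (448 g) lifts the total to 336 at 779 g.

336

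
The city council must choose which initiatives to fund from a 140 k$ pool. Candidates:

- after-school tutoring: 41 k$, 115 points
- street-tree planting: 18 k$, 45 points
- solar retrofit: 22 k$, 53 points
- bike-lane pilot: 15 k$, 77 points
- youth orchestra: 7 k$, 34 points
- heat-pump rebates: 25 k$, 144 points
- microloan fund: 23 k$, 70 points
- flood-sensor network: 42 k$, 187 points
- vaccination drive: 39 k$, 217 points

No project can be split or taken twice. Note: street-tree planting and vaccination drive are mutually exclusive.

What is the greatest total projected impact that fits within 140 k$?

Bike-lane pilot + youth orchestra + heat-pump rebates + flood-sensor network + vaccination drive uses 128 of the 140 k$ and totals 659.

659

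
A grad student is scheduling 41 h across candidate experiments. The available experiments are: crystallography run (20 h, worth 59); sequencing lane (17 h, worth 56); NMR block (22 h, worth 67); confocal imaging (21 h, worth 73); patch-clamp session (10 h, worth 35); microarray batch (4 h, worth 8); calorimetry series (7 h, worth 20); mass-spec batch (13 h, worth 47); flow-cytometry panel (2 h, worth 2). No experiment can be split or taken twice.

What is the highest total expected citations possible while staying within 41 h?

A density-first pass picks sequencing lane + patch-clamp session + mass-spec batch — 138 at 40 h.
The 27 h tied up in sequencing lane and patch-clamp session is better spent on confocal imaging + calorimetry series — total rises to 140 (41 h).

140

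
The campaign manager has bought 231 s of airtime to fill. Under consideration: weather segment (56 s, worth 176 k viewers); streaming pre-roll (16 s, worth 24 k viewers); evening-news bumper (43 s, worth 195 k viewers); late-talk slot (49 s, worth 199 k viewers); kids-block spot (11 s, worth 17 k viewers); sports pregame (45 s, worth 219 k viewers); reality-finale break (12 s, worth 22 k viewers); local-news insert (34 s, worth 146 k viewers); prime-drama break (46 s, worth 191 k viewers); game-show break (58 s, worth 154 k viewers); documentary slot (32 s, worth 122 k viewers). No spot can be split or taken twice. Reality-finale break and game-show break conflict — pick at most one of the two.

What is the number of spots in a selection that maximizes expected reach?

6

The maximum expected reach within 231 s is 972.
For example evening-news bumper + late-talk slot + sports pregame + reality-finale break + local-news insert + prime-drama break achieves it, using 229 s.
Any selection reaching 972 contains exactly 6 spots.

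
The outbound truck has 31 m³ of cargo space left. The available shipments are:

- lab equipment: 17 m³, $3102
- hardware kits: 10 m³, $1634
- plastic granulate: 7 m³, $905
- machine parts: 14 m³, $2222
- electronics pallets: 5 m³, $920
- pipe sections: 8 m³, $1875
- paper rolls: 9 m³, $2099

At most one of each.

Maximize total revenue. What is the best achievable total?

6196

Filling by ratio: plastic granulate + electronics pallets + pipe sections + paper rolls for 5799, with 2 m³ left unused.
Dropping plastic granulate and electronics pallets frees 12 m³; slotting in machine parts (14 m³) lifts the total to 6196 at 31 m³.
That's the maximum — no swap from here does better than 6196.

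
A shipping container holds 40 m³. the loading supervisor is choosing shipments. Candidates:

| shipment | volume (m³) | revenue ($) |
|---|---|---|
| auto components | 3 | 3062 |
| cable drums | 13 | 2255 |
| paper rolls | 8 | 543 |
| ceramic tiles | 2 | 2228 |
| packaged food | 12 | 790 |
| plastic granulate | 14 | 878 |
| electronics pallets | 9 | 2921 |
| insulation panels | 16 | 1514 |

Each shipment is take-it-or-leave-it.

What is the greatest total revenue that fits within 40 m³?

Density check — ceramic tiles 1114.00, auto components 1020.67, electronics pallets 324.56 are the best per m³.
Filling by ratio: auto components + cable drums + paper rolls + ceramic tiles + electronics pallets for 11009, with 5 m³ left unused.
Dropping paper rolls frees 8 m³; slotting in packaged food (12 m³) lifts the total to 11256 at 39 m³.
That's the maximum — no swap from here does better than 11256.

11256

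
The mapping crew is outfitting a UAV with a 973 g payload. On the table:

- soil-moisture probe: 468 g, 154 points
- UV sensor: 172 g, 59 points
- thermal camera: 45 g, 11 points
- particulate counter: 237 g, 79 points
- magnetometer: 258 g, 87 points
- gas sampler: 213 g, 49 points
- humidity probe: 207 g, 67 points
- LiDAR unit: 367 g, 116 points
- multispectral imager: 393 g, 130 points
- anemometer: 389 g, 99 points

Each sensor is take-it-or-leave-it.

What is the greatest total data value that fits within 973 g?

320

Filling by ratio: UV sensor + thermal camera + particulate counter + magnetometer + humidity probe for 303, with 54 g left unused.
The 424 g tied up in UV sensor and thermal camera and humidity probe is better spent on soil-moisture probe — total rises to 320 (963 g).
No other feasible combination exceeds 320.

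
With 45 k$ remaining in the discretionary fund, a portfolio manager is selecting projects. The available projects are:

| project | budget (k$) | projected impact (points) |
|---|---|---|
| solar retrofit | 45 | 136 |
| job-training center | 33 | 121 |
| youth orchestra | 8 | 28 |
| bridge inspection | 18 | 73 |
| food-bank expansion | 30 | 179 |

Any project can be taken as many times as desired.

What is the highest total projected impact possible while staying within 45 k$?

207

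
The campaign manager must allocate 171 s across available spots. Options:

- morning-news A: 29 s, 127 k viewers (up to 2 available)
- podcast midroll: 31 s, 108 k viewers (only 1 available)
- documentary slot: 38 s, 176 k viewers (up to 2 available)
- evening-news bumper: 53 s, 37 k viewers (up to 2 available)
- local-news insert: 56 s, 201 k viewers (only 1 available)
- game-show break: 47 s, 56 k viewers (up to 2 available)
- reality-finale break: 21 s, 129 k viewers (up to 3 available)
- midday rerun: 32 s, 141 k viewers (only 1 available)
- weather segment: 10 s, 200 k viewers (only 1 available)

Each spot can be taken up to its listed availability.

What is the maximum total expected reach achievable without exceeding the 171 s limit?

1017

A density-first pass picks 2×documentary slot + 3×reality-finale break + weather segment — 939 at 149 s.
The 38 s tied up in documentary slot is better spent on 2×morning-news A — total rises to 1017 (169 s).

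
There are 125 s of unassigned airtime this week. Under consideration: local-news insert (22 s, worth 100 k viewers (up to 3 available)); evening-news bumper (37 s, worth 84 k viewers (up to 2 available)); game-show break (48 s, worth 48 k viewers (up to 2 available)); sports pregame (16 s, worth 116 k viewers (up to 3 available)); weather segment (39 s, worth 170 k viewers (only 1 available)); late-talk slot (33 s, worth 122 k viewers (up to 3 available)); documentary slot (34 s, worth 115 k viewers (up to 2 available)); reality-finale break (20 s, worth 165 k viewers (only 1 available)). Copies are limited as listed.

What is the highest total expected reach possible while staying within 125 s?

735

Filling by ratio: 2×local-news insert + 3×sports pregame + reality-finale break for 713, with 13 s left unused.
The 22 s tied up in local-news insert is better spent on late-talk slot — total rises to 735 (123 s).
Nothing else within 125 s beats 735.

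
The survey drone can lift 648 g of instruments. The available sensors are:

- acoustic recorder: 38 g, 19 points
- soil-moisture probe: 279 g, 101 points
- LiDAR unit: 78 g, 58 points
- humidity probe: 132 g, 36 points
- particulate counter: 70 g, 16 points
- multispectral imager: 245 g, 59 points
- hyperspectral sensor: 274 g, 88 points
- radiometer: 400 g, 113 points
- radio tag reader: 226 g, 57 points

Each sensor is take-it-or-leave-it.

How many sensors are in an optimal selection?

3

The maximum data value within 648 g is 247.
One optimal bundle: soil-moisture probe + LiDAR unit + hyperspectral sensor (631 g).
Any selection reaching 247 contains exactly 3 sensors.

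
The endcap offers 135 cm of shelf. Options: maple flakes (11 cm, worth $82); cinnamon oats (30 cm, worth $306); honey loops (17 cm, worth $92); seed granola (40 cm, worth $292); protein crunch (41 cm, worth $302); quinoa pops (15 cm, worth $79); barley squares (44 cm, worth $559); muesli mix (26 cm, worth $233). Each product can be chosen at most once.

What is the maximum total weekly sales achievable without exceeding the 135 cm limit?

Taking maple flakes + cinnamon oats + honey loops + barley squares + muesli mix: 128 cm used, 1272 in weekly sales.
The closest alternative, cinnamon oats + honey loops + quinoa pops + barley squares + muesli mix, reaches only 1269.

1272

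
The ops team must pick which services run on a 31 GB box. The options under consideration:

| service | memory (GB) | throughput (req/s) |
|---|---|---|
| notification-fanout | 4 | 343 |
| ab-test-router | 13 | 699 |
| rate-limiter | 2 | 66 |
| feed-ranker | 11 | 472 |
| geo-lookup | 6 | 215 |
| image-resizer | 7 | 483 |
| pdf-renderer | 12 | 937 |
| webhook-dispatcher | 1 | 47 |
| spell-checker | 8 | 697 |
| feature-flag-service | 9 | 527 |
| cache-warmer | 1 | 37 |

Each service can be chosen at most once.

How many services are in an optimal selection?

4

The maximum throughput within 31 GB is 2460.
One optimal bundle: notification-fanout + image-resizer + pdf-renderer + spell-checker (31 GB).
All optima have 4 services.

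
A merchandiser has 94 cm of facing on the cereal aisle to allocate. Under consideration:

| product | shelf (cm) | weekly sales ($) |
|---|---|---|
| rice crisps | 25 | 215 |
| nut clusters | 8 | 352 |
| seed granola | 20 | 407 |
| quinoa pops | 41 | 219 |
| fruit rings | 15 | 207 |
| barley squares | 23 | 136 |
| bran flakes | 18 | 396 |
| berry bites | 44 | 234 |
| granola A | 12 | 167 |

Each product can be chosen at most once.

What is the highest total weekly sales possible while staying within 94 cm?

1577

By weekly sales per cm: nut clusters 44.00, bran flakes 22.00, seed granola 20.35, granola A 13.92 lead.
Filling by ratio: nut clusters + seed granola + fruit rings + bran flakes + granola A for 1529, with 21 cm left unused.
The 12 cm tied up in granola A is better spent on rice crisps — total rises to 1577 (86 cm).
An exhaustive check of the 512 subsets confirms 1577.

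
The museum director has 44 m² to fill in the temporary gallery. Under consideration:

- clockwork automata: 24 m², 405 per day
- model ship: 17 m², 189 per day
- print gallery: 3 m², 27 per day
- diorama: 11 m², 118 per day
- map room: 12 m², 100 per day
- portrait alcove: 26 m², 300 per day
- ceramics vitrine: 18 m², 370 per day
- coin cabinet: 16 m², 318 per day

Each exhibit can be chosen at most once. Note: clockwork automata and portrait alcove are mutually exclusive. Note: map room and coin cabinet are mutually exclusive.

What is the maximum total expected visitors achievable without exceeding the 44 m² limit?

A density-first pass picks print gallery + ceramics vitrine + coin cabinet — 715 at 37 m².
The 19 m² tied up in print gallery and coin cabinet is better spent on clockwork automata — total rises to 775 (42 m²).
Next best is clockwork automata + print gallery + coin cabinet at 750 (43 m²) — short by 25.

775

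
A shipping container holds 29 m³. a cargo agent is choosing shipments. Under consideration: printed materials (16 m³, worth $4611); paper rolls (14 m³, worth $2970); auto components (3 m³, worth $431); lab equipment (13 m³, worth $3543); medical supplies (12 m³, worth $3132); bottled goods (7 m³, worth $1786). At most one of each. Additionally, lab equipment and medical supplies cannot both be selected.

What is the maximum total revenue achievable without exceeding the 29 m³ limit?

Printed materials + lab equipment uses 29 of the 29 m³ and totals 8154.
Runner-up printed materials + medical supplies tops out at 7743.

8154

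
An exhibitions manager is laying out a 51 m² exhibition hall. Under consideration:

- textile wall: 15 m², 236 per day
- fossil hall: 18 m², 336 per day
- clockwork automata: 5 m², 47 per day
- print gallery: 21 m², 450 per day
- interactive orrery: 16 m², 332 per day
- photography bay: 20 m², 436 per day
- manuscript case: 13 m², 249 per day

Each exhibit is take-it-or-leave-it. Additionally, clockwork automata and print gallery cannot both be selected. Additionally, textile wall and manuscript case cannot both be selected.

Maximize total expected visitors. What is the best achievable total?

1031

By expected visitors per m²: photography bay 21.80, print gallery 21.43, interactive orrery 20.75, manuscript case 19.15 lead.
Print gallery + interactive orrery + manuscript case uses 50 of the 51 m² and totals 1031.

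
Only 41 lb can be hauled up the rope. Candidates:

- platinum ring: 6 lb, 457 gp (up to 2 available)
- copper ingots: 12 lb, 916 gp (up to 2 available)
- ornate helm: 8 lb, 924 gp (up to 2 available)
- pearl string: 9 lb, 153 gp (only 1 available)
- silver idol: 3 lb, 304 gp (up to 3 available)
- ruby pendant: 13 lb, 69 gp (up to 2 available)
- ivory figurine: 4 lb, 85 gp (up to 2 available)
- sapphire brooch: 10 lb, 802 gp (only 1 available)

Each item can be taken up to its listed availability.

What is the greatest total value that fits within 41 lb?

Density check — ornate helm 115.50, silver idol 101.33, sapphire brooch 80.20, copper ingots 76.33 are the best per lb.
The ratio ordering already packs tightly: platinum ring + 2×ornate helm + 3×silver idol + sapphire brooch, 41 lb, 4019.
Nothing else within 41 lb beats 4019.

4019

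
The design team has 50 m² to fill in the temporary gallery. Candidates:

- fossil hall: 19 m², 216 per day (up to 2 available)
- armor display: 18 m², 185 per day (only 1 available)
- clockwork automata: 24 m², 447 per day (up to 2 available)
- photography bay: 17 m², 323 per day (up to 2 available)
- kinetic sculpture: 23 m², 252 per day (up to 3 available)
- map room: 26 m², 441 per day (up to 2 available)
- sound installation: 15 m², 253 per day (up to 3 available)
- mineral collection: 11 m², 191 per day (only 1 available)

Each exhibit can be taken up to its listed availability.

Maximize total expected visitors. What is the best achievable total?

Filling by ratio: 2×photography bay + mineral collection for 837, with 5 m² left unused.
Replace mineral collection with sound installation: the trade gains 62 net, giving 899 at 49 m².

899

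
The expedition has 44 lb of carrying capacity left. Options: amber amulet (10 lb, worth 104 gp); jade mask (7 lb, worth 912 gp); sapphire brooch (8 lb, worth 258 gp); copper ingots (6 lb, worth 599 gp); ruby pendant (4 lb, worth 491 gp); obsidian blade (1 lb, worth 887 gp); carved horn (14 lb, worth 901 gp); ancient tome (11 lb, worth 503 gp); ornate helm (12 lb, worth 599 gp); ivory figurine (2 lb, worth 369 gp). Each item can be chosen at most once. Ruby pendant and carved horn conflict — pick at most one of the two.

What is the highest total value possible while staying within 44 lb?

4360

Best packing: jade mask + copper ingots + ruby pendant + obsidian blade + ancient tome + ornate helm + ivory figurine — 43 lb, 4360 total.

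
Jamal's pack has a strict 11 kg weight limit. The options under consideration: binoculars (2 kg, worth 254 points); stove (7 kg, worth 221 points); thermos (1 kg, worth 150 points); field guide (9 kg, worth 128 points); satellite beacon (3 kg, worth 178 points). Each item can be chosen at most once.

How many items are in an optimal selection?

3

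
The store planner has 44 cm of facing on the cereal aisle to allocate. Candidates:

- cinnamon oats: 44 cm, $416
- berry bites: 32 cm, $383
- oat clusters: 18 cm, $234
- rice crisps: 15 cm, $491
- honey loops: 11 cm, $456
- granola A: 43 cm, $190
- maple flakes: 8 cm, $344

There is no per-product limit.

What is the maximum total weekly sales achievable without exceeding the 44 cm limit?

1832

By weekly sales per cm: maple flakes 43.00, honey loops 41.45, rice crisps 32.73 lead.
Filling by ratio: 5×maple flakes for 1720, with 4 cm left unused.
The 8 cm tied up in maple flakes is better spent on honey loops — total rises to 1832 (43 cm).
Every other selection either busts 44 cm or fails to beat 1832.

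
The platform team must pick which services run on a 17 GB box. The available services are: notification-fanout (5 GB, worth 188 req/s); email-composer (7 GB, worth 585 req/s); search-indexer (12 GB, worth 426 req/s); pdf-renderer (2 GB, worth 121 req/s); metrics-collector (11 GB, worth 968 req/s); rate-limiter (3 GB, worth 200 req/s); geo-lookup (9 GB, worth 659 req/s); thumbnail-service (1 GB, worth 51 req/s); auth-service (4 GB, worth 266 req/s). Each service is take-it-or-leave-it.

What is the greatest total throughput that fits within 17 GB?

1355

A density-first pass picks pdf-renderer + metrics-collector + rate-limiter + thumbnail-service — 1340 at 17 GB.
Replace rate-limiter and thumbnail-service with auth-service: the trade gains 15 net, giving 1355 at 17 GB.
Runner-up pdf-renderer + metrics-collector + rate-limiter + thumbnail-service tops out at 1340.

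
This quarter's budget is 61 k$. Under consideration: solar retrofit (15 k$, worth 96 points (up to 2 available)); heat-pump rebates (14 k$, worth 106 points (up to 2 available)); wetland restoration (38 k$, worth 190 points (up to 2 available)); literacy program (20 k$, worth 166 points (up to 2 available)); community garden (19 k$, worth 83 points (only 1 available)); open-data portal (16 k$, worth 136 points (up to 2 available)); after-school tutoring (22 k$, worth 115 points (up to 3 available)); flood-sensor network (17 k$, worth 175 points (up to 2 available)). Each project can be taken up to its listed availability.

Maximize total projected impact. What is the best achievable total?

The ratio heuristic lands on open-data portal + 2×flood-sensor network (486) but leaves 11 k$ idle.
The 17 k$ tied up in flood-sensor network is better spent on 2×heat-pump rebates — total rises to 523 (61 k$).
That's the maximum — no swap from here does better than 523.

523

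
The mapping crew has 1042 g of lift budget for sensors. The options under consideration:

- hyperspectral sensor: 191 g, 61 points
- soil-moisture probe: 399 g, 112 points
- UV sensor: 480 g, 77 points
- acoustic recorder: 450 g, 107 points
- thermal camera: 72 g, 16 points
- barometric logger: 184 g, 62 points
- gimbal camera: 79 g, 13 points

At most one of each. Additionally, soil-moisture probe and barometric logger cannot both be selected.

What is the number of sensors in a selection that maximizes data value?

3

Optimal total is 280.
One optimal bundle: hyperspectral sensor + soil-moisture probe + acoustic recorder (1040 g).
Any selection reaching 280 contains exactly 3 sensors.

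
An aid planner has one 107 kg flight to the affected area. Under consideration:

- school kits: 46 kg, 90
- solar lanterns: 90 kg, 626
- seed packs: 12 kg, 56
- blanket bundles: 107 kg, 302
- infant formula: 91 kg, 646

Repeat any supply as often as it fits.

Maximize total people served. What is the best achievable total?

Seed packs + infant formula uses 103 of the 107 kg and totals 702.
That's the maximum — no swap from here does better than 702.

702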